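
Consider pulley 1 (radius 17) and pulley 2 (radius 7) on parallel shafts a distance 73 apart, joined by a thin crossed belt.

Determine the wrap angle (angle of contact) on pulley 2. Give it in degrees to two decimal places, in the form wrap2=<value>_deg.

crossed belt: β = asin((r1+r2)/C) = asin(24/73) = 19.1940°
wrap1 = wrap2 = π + 2β = 218.3879°

wrap2=218.39_deg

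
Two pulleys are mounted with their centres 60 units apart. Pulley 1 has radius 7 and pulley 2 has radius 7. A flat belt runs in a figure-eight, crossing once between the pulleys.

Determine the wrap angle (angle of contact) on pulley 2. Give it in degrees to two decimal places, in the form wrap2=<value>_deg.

wrap2=206.99_deg

crossed belt: β = asin((r1+r2)/C) = asin(14/60) = 13.4934°
wrap1 = wrap2 = π + 2β = 206.9868°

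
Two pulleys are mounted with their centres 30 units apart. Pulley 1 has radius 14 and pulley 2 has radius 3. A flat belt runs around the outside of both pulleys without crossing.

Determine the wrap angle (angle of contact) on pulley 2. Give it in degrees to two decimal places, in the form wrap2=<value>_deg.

wrap2=136.98_deg

open belt: β = asin((r2−r1)/C) = asin(-11/30) = -21.5102°
wrap1 = π − 2β = 223.0204°
wrap2 = π + 2β = 136.9796°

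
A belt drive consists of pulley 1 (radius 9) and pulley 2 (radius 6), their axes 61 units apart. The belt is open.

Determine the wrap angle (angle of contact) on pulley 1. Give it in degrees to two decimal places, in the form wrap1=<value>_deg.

wrap1=185.64_deg

open belt: β = asin((r2−r1)/C) = asin(-3/61) = -2.8190°
wrap1 = π − 2β = 185.6379°
wrap2 = π + 2β = 174.3621°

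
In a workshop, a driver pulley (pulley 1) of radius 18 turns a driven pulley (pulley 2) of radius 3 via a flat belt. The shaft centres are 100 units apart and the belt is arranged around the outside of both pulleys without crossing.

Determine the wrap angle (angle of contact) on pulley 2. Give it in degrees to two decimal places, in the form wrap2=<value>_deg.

open belt: β = asin((r2−r1)/C) = asin(-15/100) = -8.6269°
wrap1 = π − 2β = 197.2539°
wrap2 = π + 2β = 162.7461°

wrap2=162.75_deg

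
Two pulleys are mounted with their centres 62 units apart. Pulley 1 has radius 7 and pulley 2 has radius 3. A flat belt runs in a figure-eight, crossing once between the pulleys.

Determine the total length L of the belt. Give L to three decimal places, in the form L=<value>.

L=157.032

crossed belt: β = asin((r1+r2)/C) = asin(10/62) = 9.2818°
wrap1 = wrap2 = π + 2β = 198.5636°
tangent length = C·cosβ = 61.1882
L = (r1+r2)·wrap + 2·C·cosβ = 10·3.4656 + 2·61.1882 = 157.0324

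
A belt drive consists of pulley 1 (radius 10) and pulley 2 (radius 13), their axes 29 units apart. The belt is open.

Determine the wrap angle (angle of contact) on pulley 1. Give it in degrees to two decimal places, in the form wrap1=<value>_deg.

open belt: β = asin((r2−r1)/C) = asin(3/29) = 5.9378°
wrap1 = π − 2β = 168.1245°
wrap2 = π + 2β = 191.8755°

wrap1=168.12_deg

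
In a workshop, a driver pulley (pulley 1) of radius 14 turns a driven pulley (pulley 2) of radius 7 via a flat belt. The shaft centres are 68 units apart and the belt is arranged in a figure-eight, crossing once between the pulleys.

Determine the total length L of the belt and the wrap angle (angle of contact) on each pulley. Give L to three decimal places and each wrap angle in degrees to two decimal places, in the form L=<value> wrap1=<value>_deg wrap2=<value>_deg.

crossed belt: β = asin((r1+r2)/C) = asin(21/68) = 17.9883°
wrap1 = wrap2 = π + 2β = 215.9767°
tangent length = C·cosβ = 64.6761
L = (r1+r2)·wrap + 2·C·cosβ = 21·3.7695 + 2·64.6761 = 208.5118

L=208.512 wrap1=215.98_deg wrap2=215.98_deg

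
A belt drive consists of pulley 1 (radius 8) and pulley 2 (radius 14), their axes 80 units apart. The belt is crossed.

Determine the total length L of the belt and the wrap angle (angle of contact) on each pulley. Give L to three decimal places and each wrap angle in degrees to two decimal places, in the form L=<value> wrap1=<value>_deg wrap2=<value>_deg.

L=235.204 wrap1=211.92_deg wrap2=211.92_deg

crossed belt: β = asin((r1+r2)/C) = asin(22/80) = 15.9620°
wrap1 = wrap2 = π + 2β = 211.9240°
tangent length = C·cosβ = 76.9155
L = (r1+r2)·wrap + 2·C·cosβ = 22·3.6988 + 2·76.9155 = 235.2041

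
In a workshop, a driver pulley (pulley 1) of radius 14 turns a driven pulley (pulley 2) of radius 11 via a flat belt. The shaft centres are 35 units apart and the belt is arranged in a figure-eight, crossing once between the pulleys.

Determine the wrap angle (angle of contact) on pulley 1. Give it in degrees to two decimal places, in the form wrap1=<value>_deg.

crossed belt: β = asin((r1+r2)/C) = asin(25/35) = 45.5847°
wrap1 = wrap2 = π + 2β = 271.1694°

wrap1=271.17_deg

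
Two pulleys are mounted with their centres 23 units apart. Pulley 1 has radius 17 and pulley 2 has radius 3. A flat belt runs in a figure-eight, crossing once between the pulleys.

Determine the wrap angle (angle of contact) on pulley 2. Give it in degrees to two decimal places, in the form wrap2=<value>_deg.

crossed belt: β = asin((r1+r2)/C) = asin(20/23) = 60.4082°
wrap1 = wrap2 = π + 2β = 300.8163°

wrap2=300.82_deg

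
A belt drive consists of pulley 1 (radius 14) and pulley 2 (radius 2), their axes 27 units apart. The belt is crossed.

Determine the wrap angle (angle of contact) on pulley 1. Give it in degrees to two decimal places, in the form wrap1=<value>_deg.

crossed belt: β = asin((r1+r2)/C) = asin(16/27) = 36.3412°
wrap1 = wrap2 = π + 2β = 252.6824°

wrap1=252.68_deg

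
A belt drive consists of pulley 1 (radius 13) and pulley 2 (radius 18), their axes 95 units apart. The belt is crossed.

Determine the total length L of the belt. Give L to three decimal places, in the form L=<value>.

L=297.598

crossed belt: β = asin((r1+r2)/C) = asin(31/95) = 19.0453°
wrap1 = wrap2 = π + 2β = 218.0906°
tangent length = C·cosβ = 89.7998
L = (r1+r2)·wrap + 2·C·cosβ = 31·3.8064 + 2·89.7998 = 297.5979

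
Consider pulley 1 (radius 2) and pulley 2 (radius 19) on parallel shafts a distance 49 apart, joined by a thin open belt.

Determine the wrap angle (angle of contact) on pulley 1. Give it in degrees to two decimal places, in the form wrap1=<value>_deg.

open belt: β = asin((r2−r1)/C) = asin(17/49) = 20.3002°
wrap1 = π − 2β = 139.3996°
wrap2 = π + 2β = 220.6004°

wrap1=139.40_deg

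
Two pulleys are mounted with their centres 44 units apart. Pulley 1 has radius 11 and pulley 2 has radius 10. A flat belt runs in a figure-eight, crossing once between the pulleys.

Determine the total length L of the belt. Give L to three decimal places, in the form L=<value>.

L=164.201

crossed belt: β = asin((r1+r2)/C) = asin(21/44) = 28.5074°
wrap1 = wrap2 = π + 2β = 237.0149°
tangent length = C·cosβ = 38.6652
L = (r1+r2)·wrap + 2·C·cosβ = 21·4.1367 + 2·38.6652 = 164.2009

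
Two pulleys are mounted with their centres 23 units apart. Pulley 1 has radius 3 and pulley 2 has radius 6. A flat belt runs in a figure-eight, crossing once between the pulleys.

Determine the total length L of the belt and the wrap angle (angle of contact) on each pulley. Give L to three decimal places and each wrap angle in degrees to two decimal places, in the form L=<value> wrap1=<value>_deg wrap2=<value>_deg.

crossed belt: β = asin((r1+r2)/C) = asin(9/23) = 23.0357°
wrap1 = wrap2 = π + 2β = 226.0714°
tangent length = C·cosβ = 21.1660
L = (r1+r2)·wrap + 2·C·cosβ = 9·3.9457 + 2·21.1660 = 77.8432

L=77.843 wrap1=226.07_deg wrap2=226.07_deg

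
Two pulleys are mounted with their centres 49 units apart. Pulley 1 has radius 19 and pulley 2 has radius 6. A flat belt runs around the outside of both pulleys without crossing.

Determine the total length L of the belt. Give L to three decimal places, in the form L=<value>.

open belt: β = asin((r2−r1)/C) = asin(-13/49) = -15.3851°
wrap1 = π − 2β = 210.7703°
wrap2 = π + 2β = 149.2297°
tangent length = C·cosβ = 47.2440
L = r1·wrap1 + r2·wrap2 + 2·C·cosβ = 19·3.6786 + 6·2.6045 + 2·47.2440 = 180.0095

L=180.009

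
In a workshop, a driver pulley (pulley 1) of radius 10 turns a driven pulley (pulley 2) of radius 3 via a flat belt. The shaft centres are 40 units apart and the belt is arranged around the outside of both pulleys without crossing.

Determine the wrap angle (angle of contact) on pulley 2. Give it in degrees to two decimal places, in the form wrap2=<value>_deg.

open belt: β = asin((r2−r1)/C) = asin(-7/40) = -10.0787°
wrap1 = π − 2β = 200.1573°
wrap2 = π + 2β = 159.8427°

wrap2=159.84_deg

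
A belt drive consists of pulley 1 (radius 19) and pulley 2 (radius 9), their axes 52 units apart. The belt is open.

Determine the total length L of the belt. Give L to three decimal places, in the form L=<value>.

open belt: β = asin((r2−r1)/C) = asin(-10/52) = -11.0875°
wrap1 = π − 2β = 202.1750°
wrap2 = π + 2β = 157.8250°
tangent length = C·cosβ = 51.0294
L = r1·wrap1 + r2·wrap2 + 2·C·cosβ = 19·3.5286 + 9·2.7546 + 2·51.0294 = 193.8937

L=193.894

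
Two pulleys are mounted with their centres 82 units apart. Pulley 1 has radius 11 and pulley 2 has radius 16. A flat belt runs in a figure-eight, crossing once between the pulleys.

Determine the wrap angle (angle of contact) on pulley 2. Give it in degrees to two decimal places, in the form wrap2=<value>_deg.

wrap2=218.45_deg

crossed belt: β = asin((r1+r2)/C) = asin(27/82) = 19.2244°
wrap1 = wrap2 = π + 2β = 218.4487°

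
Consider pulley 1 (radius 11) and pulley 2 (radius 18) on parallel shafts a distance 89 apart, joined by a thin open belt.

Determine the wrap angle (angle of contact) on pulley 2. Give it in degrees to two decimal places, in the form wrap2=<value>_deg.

open belt: β = asin((r2−r1)/C) = asin(7/89) = 4.5111°
wrap1 = π − 2β = 170.9779°
wrap2 = π + 2β = 189.0221°

wrap2=189.02_deg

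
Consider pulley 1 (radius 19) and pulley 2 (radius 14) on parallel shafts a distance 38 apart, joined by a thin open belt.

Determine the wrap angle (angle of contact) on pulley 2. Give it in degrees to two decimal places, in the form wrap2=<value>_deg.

wrap2=164.88_deg

open belt: β = asin((r2−r1)/C) = asin(-5/38) = -7.5608°
wrap1 = π − 2β = 195.1217°
wrap2 = π + 2β = 164.8783°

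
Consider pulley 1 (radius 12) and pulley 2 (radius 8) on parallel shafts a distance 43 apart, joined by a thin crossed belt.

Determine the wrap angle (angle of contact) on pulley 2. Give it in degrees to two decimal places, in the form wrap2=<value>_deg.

wrap2=235.44_deg

crossed belt: β = asin((r1+r2)/C) = asin(20/43) = 27.7177°
wrap1 = wrap2 = π + 2β = 235.4355°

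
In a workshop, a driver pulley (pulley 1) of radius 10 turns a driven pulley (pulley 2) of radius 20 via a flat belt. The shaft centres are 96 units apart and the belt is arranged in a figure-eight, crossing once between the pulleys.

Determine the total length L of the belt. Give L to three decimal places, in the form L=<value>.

crossed belt: β = asin((r1+r2)/C) = asin(30/96) = 18.2100°
wrap1 = wrap2 = π + 2β = 216.4199°
tangent length = C·cosβ = 91.1921
L = (r1+r2)·wrap + 2·C·cosβ = 30·3.7772 + 2·91.1921 = 295.7014

L=295.701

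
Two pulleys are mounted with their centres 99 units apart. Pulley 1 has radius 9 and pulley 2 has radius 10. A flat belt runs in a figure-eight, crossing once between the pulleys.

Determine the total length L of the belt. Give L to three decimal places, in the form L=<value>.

crossed belt: β = asin((r1+r2)/C) = asin(19/99) = 11.0648°
wrap1 = wrap2 = π + 2β = 202.1296°
tangent length = C·cosβ = 97.1597
L = (r1+r2)·wrap + 2·C·cosβ = 19·3.5278 + 2·97.1597 = 261.3480

L=261.348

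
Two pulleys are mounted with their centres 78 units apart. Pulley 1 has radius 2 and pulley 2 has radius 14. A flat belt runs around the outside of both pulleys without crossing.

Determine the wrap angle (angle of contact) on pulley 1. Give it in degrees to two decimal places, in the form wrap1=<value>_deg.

wrap1=162.30_deg

open belt: β = asin((r2−r1)/C) = asin(12/78) = 8.8499°
wrap1 = π − 2β = 162.3002°
wrap2 = π + 2β = 197.6998°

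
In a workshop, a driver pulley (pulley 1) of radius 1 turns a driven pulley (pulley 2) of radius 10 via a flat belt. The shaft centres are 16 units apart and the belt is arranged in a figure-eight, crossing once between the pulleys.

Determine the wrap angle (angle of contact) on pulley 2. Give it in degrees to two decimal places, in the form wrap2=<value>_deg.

crossed belt: β = asin((r1+r2)/C) = asin(11/16) = 43.4325°
wrap1 = wrap2 = π + 2β = 266.8651°

wrap2=266.87_deg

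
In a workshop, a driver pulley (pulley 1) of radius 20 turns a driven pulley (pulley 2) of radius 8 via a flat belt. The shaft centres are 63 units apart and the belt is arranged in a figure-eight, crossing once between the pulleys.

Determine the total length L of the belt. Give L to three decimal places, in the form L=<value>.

L=226.627

crossed belt: β = asin((r1+r2)/C) = asin(28/63) = 26.3878°
wrap1 = wrap2 = π + 2β = 232.7756°
tangent length = C·cosβ = 56.4358
L = (r1+r2)·wrap + 2·C·cosβ = 28·4.0627 + 2·56.4358 = 226.6272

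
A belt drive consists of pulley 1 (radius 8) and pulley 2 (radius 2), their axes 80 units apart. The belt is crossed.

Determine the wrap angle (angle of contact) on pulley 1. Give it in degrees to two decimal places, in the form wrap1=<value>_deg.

crossed belt: β = asin((r1+r2)/C) = asin(10/80) = 7.1808°
wrap1 = wrap2 = π + 2β = 194.3615°

wrap1=194.36_deg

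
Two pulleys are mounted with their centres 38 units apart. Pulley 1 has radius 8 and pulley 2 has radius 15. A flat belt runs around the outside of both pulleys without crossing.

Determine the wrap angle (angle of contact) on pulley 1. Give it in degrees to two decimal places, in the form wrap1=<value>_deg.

wrap1=158.77_deg

open belt: β = asin((r2−r1)/C) = asin(7/38) = 10.6151°
wrap1 = π − 2β = 158.7698°
wrap2 = π + 2β = 201.2302°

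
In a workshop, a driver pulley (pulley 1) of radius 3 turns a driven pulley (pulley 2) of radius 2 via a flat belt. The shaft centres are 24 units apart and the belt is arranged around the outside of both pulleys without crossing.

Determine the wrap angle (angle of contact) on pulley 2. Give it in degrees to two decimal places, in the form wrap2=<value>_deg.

wrap2=175.22_deg

open belt: β = asin((r2−r1)/C) = asin(-1/24) = -2.3880°
wrap1 = π − 2β = 184.7760°
wrap2 = π + 2β = 175.2240°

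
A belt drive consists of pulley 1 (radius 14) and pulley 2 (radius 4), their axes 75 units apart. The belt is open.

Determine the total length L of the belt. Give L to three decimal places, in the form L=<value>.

open belt: β = asin((r2−r1)/C) = asin(-10/75) = -7.6623°
wrap1 = π − 2β = 195.3245°
wrap2 = π + 2β = 164.6755°
tangent length = C·cosβ = 74.3303
L = r1·wrap1 + r2·wrap2 + 2·C·cosβ = 14·3.4091 + 4·2.8741 + 2·74.3303 = 207.8840

L=207.884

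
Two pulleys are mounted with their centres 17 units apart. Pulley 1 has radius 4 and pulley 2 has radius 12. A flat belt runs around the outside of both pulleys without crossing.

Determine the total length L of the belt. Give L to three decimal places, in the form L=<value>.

open belt: β = asin((r2−r1)/C) = asin(8/17) = 28.0725°
wrap1 = π − 2β = 123.8550°
wrap2 = π + 2β = 236.1450°
tangent length = C·cosβ = 15.0000
L = r1·wrap1 + r2·wrap2 + 2·C·cosβ = 4·2.1617 + 12·4.1215 + 2·15.0000 = 88.1048

L=88.105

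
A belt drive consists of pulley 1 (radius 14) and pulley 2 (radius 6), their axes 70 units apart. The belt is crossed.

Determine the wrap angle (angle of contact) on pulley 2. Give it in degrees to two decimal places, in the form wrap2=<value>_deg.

wrap2=213.20_deg

crossed belt: β = asin((r1+r2)/C) = asin(20/70) = 16.6015°
wrap1 = wrap2 = π + 2β = 213.2031°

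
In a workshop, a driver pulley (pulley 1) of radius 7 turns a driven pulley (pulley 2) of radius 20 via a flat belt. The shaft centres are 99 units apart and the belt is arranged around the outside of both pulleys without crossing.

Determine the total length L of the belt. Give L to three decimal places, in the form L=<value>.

L=284.533

open belt: β = asin((r2−r1)/C) = asin(13/99) = 7.5455°
wrap1 = π − 2β = 164.9090°
wrap2 = π + 2β = 195.0910°
tangent length = C·cosβ = 98.1428
L = r1·wrap1 + r2·wrap2 + 2·C·cosβ = 7·2.8782 + 20·3.4050 + 2·98.1428 = 284.5325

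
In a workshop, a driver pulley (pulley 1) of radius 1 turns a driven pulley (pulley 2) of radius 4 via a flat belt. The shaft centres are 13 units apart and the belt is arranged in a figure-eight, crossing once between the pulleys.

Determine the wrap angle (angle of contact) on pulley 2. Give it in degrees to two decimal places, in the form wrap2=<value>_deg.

crossed belt: β = asin((r1+r2)/C) = asin(5/13) = 22.6199°
wrap1 = wrap2 = π + 2β = 225.2397°

wrap2=225.24_deg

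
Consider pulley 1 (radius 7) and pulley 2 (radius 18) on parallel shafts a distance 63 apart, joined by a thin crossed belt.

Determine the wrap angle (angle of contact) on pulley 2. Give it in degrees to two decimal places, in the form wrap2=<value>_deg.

crossed belt: β = asin((r1+r2)/C) = asin(25/63) = 23.3799°
wrap1 = wrap2 = π + 2β = 226.7597°

wrap2=226.76_deg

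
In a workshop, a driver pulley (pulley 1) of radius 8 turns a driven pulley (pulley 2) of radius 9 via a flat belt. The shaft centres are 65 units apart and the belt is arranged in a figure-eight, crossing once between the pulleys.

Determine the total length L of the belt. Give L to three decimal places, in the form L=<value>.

crossed belt: β = asin((r1+r2)/C) = asin(17/65) = 15.1614°
wrap1 = wrap2 = π + 2β = 210.3227°
tangent length = C·cosβ = 62.7375
L = (r1+r2)·wrap + 2·C·cosβ = 17·3.6708 + 2·62.7375 = 187.8791

L=187.879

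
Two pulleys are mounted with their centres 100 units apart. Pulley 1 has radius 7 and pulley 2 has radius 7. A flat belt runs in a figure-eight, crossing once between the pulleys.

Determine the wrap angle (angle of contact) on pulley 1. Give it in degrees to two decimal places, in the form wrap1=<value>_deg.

wrap1=196.10_deg

crossed belt: β = asin((r1+r2)/C) = asin(14/100) = 8.0478°
wrap1 = wrap2 = π + 2β = 196.0957°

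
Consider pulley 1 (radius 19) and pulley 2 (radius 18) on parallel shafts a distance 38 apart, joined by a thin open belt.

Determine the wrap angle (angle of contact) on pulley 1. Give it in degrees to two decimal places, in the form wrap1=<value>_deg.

wrap1=183.02_deg

open belt: β = asin((r2−r1)/C) = asin(-1/38) = -1.5080°
wrap1 = π − 2β = 183.0159°
wrap2 = π + 2β = 176.9841°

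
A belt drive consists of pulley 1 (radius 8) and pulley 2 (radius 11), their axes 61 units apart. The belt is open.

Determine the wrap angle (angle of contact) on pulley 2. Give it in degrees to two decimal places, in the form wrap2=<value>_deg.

wrap2=185.64_deg

open belt: β = asin((r2−r1)/C) = asin(3/61) = 2.8190°
wrap1 = π − 2β = 174.3621°
wrap2 = π + 2β = 185.6379°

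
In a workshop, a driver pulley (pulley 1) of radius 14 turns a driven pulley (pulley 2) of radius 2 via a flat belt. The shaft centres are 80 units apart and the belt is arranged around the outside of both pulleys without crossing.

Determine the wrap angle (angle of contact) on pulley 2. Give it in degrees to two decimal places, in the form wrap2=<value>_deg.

wrap2=162.75_deg

open belt: β = asin((r2−r1)/C) = asin(-12/80) = -8.6269°
wrap1 = π − 2β = 197.2539°
wrap2 = π + 2β = 162.7461°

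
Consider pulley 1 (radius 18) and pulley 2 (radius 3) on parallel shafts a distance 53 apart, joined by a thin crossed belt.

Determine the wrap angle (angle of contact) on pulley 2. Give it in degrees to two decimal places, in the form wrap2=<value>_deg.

crossed belt: β = asin((r1+r2)/C) = asin(21/53) = 23.3425°
wrap1 = wrap2 = π + 2β = 226.6850°

wrap2=226.68_deg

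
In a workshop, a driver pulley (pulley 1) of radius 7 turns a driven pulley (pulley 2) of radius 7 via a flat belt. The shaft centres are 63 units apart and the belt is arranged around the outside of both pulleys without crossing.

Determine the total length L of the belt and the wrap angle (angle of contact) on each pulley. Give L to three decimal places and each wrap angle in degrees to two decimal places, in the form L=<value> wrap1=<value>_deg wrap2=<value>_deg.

L=169.982 wrap1=180.00_deg wrap2=180.00_deg

open belt: β = asin((r2−r1)/C) = asin(0/63) = 0.0000°
wrap1 = π − 2β = 180.0000°
wrap2 = π + 2β = 180.0000°
tangent length = C·cosβ = 63.0000
L = r1·wrap1 + r2·wrap2 + 2·C·cosβ = 7·3.1416 + 7·3.1416 + 2·63.0000 = 169.9823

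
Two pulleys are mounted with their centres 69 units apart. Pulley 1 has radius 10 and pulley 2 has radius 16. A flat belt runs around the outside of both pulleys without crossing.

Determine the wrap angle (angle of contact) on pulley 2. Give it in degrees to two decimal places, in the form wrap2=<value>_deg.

wrap2=189.98_deg

open belt: β = asin((r2−r1)/C) = asin(6/69) = 4.9885°
wrap1 = π − 2β = 170.0229°
wrap2 = π + 2β = 189.9771°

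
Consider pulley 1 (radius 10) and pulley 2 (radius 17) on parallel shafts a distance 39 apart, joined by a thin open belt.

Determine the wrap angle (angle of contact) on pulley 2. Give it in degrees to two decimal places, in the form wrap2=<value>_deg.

wrap2=200.68_deg

open belt: β = asin((r2−r1)/C) = asin(7/39) = 10.3399°
wrap1 = π − 2β = 159.3202°
wrap2 = π + 2β = 200.6798°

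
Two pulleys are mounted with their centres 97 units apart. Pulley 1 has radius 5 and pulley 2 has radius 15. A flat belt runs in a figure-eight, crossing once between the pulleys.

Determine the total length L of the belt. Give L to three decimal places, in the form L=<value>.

L=260.970

crossed belt: β = asin((r1+r2)/C) = asin(20/97) = 11.8989°
wrap1 = wrap2 = π + 2β = 203.7978°
tangent length = C·cosβ = 94.9158
L = (r1+r2)·wrap + 2·C·cosβ = 20·3.5569 + 2·94.9158 = 260.9704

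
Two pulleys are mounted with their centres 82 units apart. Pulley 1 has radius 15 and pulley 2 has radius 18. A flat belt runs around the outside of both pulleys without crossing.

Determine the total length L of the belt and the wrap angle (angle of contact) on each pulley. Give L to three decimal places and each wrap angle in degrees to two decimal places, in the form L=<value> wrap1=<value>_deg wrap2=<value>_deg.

open belt: β = asin((r2−r1)/C) = asin(3/82) = 2.0967°
wrap1 = π − 2β = 175.8067°
wrap2 = π + 2β = 184.1933°
tangent length = C·cosβ = 81.9451
L = r1·wrap1 + r2·wrap2 + 2·C·cosβ = 15·3.0684 + 18·3.2148 + 2·81.9451 = 267.7823

L=267.782 wrap1=175.81_deg wrap2=184.19_deg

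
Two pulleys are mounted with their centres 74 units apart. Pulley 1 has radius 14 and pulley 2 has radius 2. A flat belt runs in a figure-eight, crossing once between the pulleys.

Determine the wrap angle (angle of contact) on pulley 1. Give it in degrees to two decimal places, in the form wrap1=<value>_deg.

crossed belt: β = asin((r1+r2)/C) = asin(16/74) = 12.4869°
wrap1 = wrap2 = π + 2β = 204.9738°

wrap1=204.97_deg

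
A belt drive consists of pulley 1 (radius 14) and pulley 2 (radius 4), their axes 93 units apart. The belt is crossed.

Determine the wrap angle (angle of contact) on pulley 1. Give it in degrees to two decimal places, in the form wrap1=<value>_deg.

wrap1=202.32_deg

crossed belt: β = asin((r1+r2)/C) = asin(18/93) = 11.1599°
wrap1 = wrap2 = π + 2β = 202.3199°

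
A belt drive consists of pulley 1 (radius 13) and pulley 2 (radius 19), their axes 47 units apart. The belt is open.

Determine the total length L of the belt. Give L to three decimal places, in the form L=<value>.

L=195.298

open belt: β = asin((r2−r1)/C) = asin(6/47) = 7.3344°
wrap1 = π − 2β = 165.3313°
wrap2 = π + 2β = 194.6687°
tangent length = C·cosβ = 46.6154
L = r1·wrap1 + r2·wrap2 + 2·C·cosβ = 13·2.8856 + 19·3.3976 + 2·46.6154 = 195.2980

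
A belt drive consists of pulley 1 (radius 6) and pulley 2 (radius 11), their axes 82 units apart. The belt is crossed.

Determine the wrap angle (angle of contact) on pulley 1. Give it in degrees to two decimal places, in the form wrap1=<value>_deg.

wrap1=203.93_deg

crossed belt: β = asin((r1+r2)/C) = asin(17/82) = 11.9652°
wrap1 = wrap2 = π + 2β = 203.9303°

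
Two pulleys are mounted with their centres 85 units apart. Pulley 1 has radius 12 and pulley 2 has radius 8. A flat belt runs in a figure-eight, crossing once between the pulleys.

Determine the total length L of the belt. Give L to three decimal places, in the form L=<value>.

crossed belt: β = asin((r1+r2)/C) = asin(20/85) = 13.6090°
wrap1 = wrap2 = π + 2β = 207.2179°
tangent length = C·cosβ = 82.6136
L = (r1+r2)·wrap + 2·C·cosβ = 20·3.6166 + 2·82.6136 = 237.5598

L=237.560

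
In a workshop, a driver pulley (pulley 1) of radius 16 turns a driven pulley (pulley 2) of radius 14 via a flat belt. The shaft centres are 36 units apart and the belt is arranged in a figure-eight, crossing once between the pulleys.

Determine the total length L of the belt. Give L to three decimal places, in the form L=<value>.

crossed belt: β = asin((r1+r2)/C) = asin(30/36) = 56.4427°
wrap1 = wrap2 = π + 2β = 292.8854°
tangent length = C·cosβ = 19.8997
L = (r1+r2)·wrap + 2·C·cosβ = 30·5.1118 + 2·19.8997 = 193.1539

L=193.154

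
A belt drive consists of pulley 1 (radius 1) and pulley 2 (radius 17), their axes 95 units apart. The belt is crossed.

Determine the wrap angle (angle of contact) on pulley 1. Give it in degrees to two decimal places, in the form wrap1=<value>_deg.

crossed belt: β = asin((r1+r2)/C) = asin(18/95) = 10.9221°
wrap1 = wrap2 = π + 2β = 201.8441°

wrap1=201.84_deg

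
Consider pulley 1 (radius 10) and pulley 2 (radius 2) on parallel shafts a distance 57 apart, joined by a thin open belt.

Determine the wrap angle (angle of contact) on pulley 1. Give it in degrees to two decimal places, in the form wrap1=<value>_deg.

wrap1=196.14_deg

open belt: β = asin((r2−r1)/C) = asin(-8/57) = -8.0682°
wrap1 = π − 2β = 196.1363°
wrap2 = π + 2β = 163.8637°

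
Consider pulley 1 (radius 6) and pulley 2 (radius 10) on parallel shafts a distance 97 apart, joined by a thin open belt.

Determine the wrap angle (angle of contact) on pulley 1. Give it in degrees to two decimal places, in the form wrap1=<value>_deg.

wrap1=175.27_deg

open belt: β = asin((r2−r1)/C) = asin(4/97) = 2.3634°
wrap1 = π − 2β = 175.2732°
wrap2 = π + 2β = 184.7268°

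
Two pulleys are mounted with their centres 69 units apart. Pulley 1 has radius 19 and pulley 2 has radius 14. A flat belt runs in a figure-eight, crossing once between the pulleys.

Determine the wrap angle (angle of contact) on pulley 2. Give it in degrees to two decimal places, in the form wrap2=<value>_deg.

crossed belt: β = asin((r1+r2)/C) = asin(33/69) = 28.5719°
wrap1 = wrap2 = π + 2β = 237.1438°

wrap2=237.14_deg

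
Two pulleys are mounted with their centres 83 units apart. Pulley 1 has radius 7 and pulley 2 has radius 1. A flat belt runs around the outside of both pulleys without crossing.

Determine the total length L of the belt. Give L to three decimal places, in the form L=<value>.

open belt: β = asin((r2−r1)/C) = asin(-6/83) = -4.1455°
wrap1 = π − 2β = 188.2910°
wrap2 = π + 2β = 171.7090°
tangent length = C·cosβ = 82.7828
L = r1·wrap1 + r2·wrap2 + 2·C·cosβ = 7·3.2863 + 1·2.9969 + 2·82.7828 = 191.5667

L=191.567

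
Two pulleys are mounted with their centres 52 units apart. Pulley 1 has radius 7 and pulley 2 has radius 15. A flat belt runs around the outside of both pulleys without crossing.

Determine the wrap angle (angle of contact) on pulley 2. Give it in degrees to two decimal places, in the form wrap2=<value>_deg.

open belt: β = asin((r2−r1)/C) = asin(8/52) = 8.8499°
wrap1 = π − 2β = 162.3002°
wrap2 = π + 2β = 197.6998°

wrap2=197.70_deg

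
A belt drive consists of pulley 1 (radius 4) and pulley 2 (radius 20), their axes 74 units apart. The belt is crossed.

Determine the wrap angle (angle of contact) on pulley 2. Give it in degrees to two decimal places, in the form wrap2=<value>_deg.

wrap2=217.85_deg

crossed belt: β = asin((r1+r2)/C) = asin(24/74) = 18.9246°
wrap1 = wrap2 = π + 2β = 217.8493°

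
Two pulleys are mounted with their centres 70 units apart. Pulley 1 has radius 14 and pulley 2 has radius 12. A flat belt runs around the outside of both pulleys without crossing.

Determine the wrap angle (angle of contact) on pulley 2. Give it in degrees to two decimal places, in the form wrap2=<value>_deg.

wrap2=176.73_deg

open belt: β = asin((r2−r1)/C) = asin(-2/70) = -1.6372°
wrap1 = π − 2β = 183.2745°
wrap2 = π + 2β = 176.7255°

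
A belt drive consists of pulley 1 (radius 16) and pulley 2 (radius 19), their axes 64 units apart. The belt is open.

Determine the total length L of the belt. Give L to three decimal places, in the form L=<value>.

L=238.096

open belt: β = asin((r2−r1)/C) = asin(3/64) = 2.6867°
wrap1 = π − 2β = 174.6266°
wrap2 = π + 2β = 185.3734°
tangent length = C·cosβ = 63.9296
L = r1·wrap1 + r2·wrap2 + 2·C·cosβ = 16·3.0478 + 19·3.2354 + 2·63.9296 = 238.0964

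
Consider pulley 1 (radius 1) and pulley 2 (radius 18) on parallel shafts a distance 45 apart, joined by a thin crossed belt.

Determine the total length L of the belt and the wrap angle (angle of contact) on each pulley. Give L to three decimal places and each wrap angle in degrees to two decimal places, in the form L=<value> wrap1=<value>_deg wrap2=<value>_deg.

L=157.839 wrap1=229.95_deg wrap2=229.95_deg

crossed belt: β = asin((r1+r2)/C) = asin(19/45) = 24.9750°
wrap1 = wrap2 = π + 2β = 229.9499°
tangent length = C·cosβ = 40.7922
L = (r1+r2)·wrap + 2·C·cosβ = 19·4.0134 + 2·40.7922 = 157.8386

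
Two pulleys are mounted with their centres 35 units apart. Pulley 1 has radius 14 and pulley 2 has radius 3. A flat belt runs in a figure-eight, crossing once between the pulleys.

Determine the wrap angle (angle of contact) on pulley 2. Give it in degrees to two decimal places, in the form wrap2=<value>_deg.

wrap2=238.12_deg

crossed belt: β = asin((r1+r2)/C) = asin(17/35) = 29.0593°
wrap1 = wrap2 = π + 2β = 238.1186°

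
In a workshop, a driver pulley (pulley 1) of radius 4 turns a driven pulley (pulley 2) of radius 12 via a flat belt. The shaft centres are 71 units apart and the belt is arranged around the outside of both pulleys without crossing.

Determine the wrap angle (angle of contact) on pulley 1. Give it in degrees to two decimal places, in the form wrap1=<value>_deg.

wrap1=167.06_deg

open belt: β = asin((r2−r1)/C) = asin(8/71) = 6.4696°
wrap1 = π − 2β = 167.0608°
wrap2 = π + 2β = 192.9392°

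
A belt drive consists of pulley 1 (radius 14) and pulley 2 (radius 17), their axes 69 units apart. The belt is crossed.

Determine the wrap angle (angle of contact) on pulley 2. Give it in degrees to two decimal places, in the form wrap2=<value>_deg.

wrap2=233.39_deg

crossed belt: β = asin((r1+r2)/C) = asin(31/69) = 26.6972°
wrap1 = wrap2 = π + 2β = 233.3944°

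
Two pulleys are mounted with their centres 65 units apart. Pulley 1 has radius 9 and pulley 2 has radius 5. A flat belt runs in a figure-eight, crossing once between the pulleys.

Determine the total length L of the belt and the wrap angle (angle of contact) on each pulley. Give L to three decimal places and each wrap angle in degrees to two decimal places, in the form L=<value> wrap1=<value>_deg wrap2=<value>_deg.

L=177.010 wrap1=204.88_deg wrap2=204.88_deg

crossed belt: β = asin((r1+r2)/C) = asin(14/65) = 12.4381°
wrap1 = wrap2 = π + 2β = 204.8762°
tangent length = C·cosβ = 63.4744
L = (r1+r2)·wrap + 2·C·cosβ = 14·3.5758 + 2·63.4744 = 177.0095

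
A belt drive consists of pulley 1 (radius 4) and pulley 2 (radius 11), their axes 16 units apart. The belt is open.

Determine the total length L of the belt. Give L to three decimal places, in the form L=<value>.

L=82.238

open belt: β = asin((r2−r1)/C) = asin(7/16) = 25.9445°
wrap1 = π − 2β = 128.1110°
wrap2 = π + 2β = 231.8890°
tangent length = C·cosβ = 14.3875
L = r1·wrap1 + r2·wrap2 + 2·C·cosβ = 4·2.2360 + 11·4.0472 + 2·14.3875 = 82.2383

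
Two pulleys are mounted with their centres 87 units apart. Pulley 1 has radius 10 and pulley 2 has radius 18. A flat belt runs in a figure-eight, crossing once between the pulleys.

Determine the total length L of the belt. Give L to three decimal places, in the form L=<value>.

crossed belt: β = asin((r1+r2)/C) = asin(28/87) = 18.7742°
wrap1 = wrap2 = π + 2β = 217.5484°
tangent length = C·cosβ = 82.3711
L = (r1+r2)·wrap + 2·C·cosβ = 28·3.7969 + 2·82.3711 = 271.0564

L=271.056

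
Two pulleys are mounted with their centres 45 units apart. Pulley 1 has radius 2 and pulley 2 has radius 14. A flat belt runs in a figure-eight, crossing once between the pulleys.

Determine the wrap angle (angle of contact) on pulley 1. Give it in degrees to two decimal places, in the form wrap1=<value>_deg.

crossed belt: β = asin((r1+r2)/C) = asin(16/45) = 20.8275°
wrap1 = wrap2 = π + 2β = 221.6550°

wrap1=221.65_deg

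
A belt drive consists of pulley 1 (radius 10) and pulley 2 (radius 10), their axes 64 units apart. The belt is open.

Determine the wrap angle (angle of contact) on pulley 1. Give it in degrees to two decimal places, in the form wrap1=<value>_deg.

open belt: β = asin((r2−r1)/C) = asin(0/64) = 0.0000°
wrap1 = π − 2β = 180.0000°
wrap2 = π + 2β = 180.0000°

wrap1=180.00_deg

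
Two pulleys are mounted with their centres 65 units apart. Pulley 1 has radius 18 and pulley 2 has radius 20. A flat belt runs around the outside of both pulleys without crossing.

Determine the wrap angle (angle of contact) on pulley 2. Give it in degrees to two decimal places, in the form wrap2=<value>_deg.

wrap2=183.53_deg

open belt: β = asin((r2−r1)/C) = asin(2/65) = 1.7632°
wrap1 = π − 2β = 176.4735°
wrap2 = π + 2β = 183.5265°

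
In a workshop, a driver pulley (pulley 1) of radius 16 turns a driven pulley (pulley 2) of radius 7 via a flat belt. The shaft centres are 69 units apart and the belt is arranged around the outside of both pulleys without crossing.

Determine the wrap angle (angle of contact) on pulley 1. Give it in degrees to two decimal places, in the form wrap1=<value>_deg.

open belt: β = asin((r2−r1)/C) = asin(-9/69) = -7.4947°
wrap1 = π − 2β = 194.9894°
wrap2 = π + 2β = 165.0106°

wrap1=194.99_deg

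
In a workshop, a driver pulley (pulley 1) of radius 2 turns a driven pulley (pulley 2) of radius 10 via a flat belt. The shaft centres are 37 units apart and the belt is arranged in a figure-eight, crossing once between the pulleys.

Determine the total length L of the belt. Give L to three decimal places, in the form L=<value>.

L=115.626

crossed belt: β = asin((r1+r2)/C) = asin(12/37) = 18.9246°
wrap1 = wrap2 = π + 2β = 217.8493°
tangent length = C·cosβ = 35.0000
L = (r1+r2)·wrap + 2·C·cosβ = 12·3.8022 + 2·35.0000 = 115.6262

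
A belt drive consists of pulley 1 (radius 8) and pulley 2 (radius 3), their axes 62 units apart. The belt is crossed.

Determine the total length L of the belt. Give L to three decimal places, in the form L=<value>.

L=160.514

crossed belt: β = asin((r1+r2)/C) = asin(11/62) = 10.2195°
wrap1 = wrap2 = π + 2β = 200.4390°
tangent length = C·cosβ = 61.0164
L = (r1+r2)·wrap + 2·C·cosβ = 11·3.4983 + 2·61.0164 = 160.5143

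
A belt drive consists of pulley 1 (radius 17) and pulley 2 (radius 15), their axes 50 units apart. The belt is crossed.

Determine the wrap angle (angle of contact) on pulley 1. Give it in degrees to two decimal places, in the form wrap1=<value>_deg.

crossed belt: β = asin((r1+r2)/C) = asin(32/50) = 39.7918°
wrap1 = wrap2 = π + 2β = 259.5836°

wrap1=259.58_deg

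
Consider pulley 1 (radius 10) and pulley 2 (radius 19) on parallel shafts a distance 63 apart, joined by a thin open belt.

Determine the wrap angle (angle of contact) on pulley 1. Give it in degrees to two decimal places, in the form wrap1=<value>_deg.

wrap1=163.57_deg

open belt: β = asin((r2−r1)/C) = asin(9/63) = 8.2132°
wrap1 = π − 2β = 163.5736°
wrap2 = π + 2β = 196.4264°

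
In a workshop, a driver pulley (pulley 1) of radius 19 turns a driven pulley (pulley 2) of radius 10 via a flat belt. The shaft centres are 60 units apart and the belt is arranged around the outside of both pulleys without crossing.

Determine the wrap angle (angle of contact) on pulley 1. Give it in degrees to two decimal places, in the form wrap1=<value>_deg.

wrap1=197.25_deg

open belt: β = asin((r2−r1)/C) = asin(-9/60) = -8.6269°
wrap1 = π − 2β = 197.2539°
wrap2 = π + 2β = 162.7461°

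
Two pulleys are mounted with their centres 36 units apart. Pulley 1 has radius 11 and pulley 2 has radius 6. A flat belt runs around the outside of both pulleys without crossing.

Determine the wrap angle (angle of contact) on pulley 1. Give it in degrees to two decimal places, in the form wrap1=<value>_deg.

wrap1=195.97_deg

open belt: β = asin((r2−r1)/C) = asin(-5/36) = -7.9836°
wrap1 = π − 2β = 195.9671°
wrap2 = π + 2β = 164.0329°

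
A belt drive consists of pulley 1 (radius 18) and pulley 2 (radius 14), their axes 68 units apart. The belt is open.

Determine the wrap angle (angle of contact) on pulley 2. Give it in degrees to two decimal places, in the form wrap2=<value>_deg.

wrap2=173.26_deg

open belt: β = asin((r2−r1)/C) = asin(-4/68) = -3.3723°
wrap1 = π − 2β = 186.7446°
wrap2 = π + 2β = 173.2554°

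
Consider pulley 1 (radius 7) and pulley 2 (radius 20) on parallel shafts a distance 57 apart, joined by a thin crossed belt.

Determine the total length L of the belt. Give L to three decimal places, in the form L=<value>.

L=211.870

crossed belt: β = asin((r1+r2)/C) = asin(27/57) = 28.2737°
wrap1 = wrap2 = π + 2β = 236.5474°
tangent length = C·cosβ = 50.1996
L = (r1+r2)·wrap + 2·C·cosβ = 27·4.1285 + 2·50.1996 = 211.8696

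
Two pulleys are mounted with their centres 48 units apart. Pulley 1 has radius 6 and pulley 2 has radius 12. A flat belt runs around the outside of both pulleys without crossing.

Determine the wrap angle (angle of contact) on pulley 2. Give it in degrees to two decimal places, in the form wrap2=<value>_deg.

wrap2=194.36_deg

open belt: β = asin((r2−r1)/C) = asin(6/48) = 7.1808°
wrap1 = π − 2β = 165.6385°
wrap2 = π + 2β = 194.3615°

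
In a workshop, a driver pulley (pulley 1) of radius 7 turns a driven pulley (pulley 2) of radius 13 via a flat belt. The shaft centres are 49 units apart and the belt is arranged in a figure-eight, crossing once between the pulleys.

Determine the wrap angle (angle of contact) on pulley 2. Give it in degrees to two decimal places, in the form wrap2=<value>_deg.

wrap2=228.18_deg

crossed belt: β = asin((r1+r2)/C) = asin(20/49) = 24.0895°
wrap1 = wrap2 = π + 2β = 228.1790°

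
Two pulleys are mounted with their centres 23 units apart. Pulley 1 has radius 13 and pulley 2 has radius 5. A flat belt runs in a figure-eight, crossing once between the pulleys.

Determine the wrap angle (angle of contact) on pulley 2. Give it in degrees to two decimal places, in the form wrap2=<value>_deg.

wrap2=283.00_deg

crossed belt: β = asin((r1+r2)/C) = asin(18/23) = 51.5000°
wrap1 = wrap2 = π + 2β = 283.0001°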